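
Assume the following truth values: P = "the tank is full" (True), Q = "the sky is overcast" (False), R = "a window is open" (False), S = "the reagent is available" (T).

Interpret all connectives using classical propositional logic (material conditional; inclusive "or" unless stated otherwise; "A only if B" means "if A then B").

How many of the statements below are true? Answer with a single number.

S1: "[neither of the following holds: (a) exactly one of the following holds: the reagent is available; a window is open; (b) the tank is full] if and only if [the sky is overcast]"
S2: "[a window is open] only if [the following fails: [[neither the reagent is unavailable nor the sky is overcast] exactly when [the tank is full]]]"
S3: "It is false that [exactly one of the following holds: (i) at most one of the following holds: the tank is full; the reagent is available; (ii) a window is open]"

S1: This is ((S xor R) nor P) <-> Q.

S xor R = T xor F = T
(S xor R) nor P = T nor T = F
((S xor R) nor P) <-> Q = F <-> F = T
Hence S1 is true.

S2: Formalization: R -> ~((~S nor Q) <-> P)

~S = ~T = F
~S nor Q = F nor F = T
(~S nor Q) <-> P = T <-> T = T
~((~S nor Q) <-> P) = ~T = F
R -> ~((~S nor Q) <-> P) = F -> F = T
Hence S2 is true.

S3: Parsed as ~((P nand S) xor R)

P nand S = T nand T = F
(P nand S) xor R = F xor F = F
~((P nand S) xor R) = ~F = T
So S3 is true.

Count: 3.

3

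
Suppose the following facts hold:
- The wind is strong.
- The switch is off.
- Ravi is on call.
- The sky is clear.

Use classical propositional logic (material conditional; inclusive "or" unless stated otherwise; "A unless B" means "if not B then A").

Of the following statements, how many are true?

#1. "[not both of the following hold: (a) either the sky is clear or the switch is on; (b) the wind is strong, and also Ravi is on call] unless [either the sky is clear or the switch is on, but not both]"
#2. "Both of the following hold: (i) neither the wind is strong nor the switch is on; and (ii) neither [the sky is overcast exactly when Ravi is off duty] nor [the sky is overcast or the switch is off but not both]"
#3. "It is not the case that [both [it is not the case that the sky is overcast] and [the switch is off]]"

1

Let S = "the sky is overcast" (False), Q = "the switch is on" (False), P = "the wind is strong" (True), R = "Ravi is on call" (True).

#1: In symbols: ((not S or Q) nand (P and R)) or (not S xor Q)

not S = not False = True
not S or Q = True or False = True
P and R = True and True = True
(not S or Q) nand (P and R) = True nand True = False
not S = not False = True
not S xor Q = True xor False = True
((not S or Q) nand (P and R)) or (not S xor Q) = False or True = True
Hence #1 is true.

#2: Parsed as (P nor Q) and ((S iff not R) nor (S xor not Q))

P nor Q = True nor False = False
not R = not True = False
S iff not R = False iff False = True
not Q = not False = True
S xor not Q = False xor True = True
(S iff not R) nor (S xor not Q) = True nor True = False
(P nor Q) and ((S iff not R) nor (S xor not Q)) = False and False = False
Thus #2 is false.

#3: Formalization: not (not S and not Q)

not S = not False = True
not Q = not False = True
not S and not Q = True and True = True
not (not S and not Q) = not True = False
So #3 is false.

1 of the 3 statements is true (#1).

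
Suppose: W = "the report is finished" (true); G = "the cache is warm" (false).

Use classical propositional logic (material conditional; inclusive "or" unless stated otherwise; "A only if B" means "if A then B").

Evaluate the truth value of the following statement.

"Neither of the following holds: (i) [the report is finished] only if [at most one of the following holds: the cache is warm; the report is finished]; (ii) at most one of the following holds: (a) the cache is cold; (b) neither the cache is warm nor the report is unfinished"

False

Values: W=T, G=F.
Parsed as (W -> (G nand W)) nor (~G nand (G nor ~W))

G nand W = F nand T = T
W -> (G nand W) = T -> T = T
~G = ~F = T
~W = ~T = F
G nor ~W = F nor F = T
~G nand (G nor ~W) = T nand T = F
(W -> (G nand W)) nor (~G nand (G nor ~W)) = T nor F = F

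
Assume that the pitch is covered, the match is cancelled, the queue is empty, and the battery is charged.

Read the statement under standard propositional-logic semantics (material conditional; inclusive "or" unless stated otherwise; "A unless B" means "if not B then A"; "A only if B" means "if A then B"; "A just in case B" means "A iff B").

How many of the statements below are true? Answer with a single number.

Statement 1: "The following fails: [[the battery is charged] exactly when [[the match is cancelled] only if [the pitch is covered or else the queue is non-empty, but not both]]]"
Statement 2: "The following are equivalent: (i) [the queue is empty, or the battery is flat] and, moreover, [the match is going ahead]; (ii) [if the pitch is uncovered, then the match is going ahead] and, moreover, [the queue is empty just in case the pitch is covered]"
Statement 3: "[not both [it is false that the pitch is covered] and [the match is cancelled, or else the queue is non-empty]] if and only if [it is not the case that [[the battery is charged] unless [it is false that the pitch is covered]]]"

0

Let D = "the battery is charged" (True), H = "the match is cancelled" (True), U = "the pitch is covered" (True), N = "the queue is empty" (True).

Statement 1: Formalization: not (D iff (H -> (U xor not N)))

not N = not True = False
U xor not N = True xor False = True
H -> (U xor not N) = True -> True = True
D iff (H -> (U xor not N)) = True iff True = True
not (D iff (H -> (U xor not N))) = not True = False
Hence Statement 1 is false.

Statement 2: Formalization: ((N or not D) and not H) iff ((not U -> not H) and (N iff U))

not D = not True = False
N or not D = True or False = True
not H = not True = False
(N or not D) and not H = True and False = False
not U = not True = False
not H = not True = False
not U -> not H = False -> False = True
N iff U = True iff True = True
(not U -> not H) and (N iff U) = True and True = True
((N or not D) and not H) iff ((not U -> not H) and (N iff U)) = False iff True = False
Thus Statement 2 is false.

Statement 3: Parsed as (not U nand (H or not N)) iff not (D or not U)

not U = not True = False
not N = not True = False
H or not N = True or False = True
not U nand (H or not N) = False nand True = True
not U = not True = False
D or not U = True or False = True
not (D or not U) = not True = False
(not U nand (H or not N)) iff not (D or not U) = True iff False = False
Thus Statement 3 is false.

0 of the 3 statements are true (none).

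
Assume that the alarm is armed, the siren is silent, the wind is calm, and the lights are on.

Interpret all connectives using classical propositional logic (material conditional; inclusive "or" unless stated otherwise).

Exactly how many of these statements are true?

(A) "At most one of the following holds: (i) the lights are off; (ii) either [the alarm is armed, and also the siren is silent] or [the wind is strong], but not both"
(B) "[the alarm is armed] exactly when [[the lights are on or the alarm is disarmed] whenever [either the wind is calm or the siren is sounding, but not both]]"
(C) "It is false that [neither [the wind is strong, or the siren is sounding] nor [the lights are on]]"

Let S = "the lights are on" (True), P = "the alarm is armed" (True), Q = "the siren is sounding" (False), R = "the wind is strong" (False).

(A): Formalization: not S nand ((P and not Q) xor R)

not S = not True = False
not Q = not False = True
P and not Q = True and True = True
(P and not Q) xor R = True xor False = True
not S nand ((P and not Q) xor R) = False nand True = True
So (A) is true.

(B): Formalization: P iff ((not R xor Q) -> (S or not P))

not R = not False = True
not R xor Q = True xor False = True
not P = not True = False
S or not P = True or False = True
(not R xor Q) -> (S or not P) = True -> True = True
P iff ((not R xor Q) -> (S or not P)) = True iff True = True
Thus (B) is true.

(C): In symbols: not ((R or Q) nor S)

R or Q = False or False = False
(R or Q) nor S = False nor True = False
not ((R or Q) nor S) = not False = True
Hence (C) is true.

3 of the 3 statements are true ((A), (B), (C)).

3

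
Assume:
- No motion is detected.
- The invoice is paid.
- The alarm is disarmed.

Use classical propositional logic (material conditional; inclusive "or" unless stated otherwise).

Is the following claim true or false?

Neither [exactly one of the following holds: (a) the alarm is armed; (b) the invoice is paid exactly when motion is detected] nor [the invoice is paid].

Let R = "the alarm is armed" (F), Q = "the invoice is paid" (T), P = "motion is detected" (F).
Parsed as (R xor (Q <-> P)) nor Q

Q <-> P = T <-> F = F
R xor (Q <-> P) = F xor F = F
(R xor (Q <-> P)) nor Q = F nor T = F

False.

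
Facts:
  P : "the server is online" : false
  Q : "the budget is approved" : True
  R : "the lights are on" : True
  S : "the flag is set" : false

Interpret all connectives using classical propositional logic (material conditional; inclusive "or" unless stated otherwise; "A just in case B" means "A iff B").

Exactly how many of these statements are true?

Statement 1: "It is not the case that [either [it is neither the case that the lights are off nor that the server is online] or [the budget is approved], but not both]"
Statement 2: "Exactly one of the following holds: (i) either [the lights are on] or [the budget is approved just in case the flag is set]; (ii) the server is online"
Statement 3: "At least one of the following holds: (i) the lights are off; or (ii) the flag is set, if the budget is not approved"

3

Statement 1: This is ¬((¬R ↓ P) ⊕ Q).

¬R = ¬T = F
¬R ↓ P = F ↓ F = T
(¬R ↓ P) ⊕ Q = T ⊕ T = F
¬((¬R ↓ P) ⊕ Q) = ¬F = T
Thus Statement 1 is true.

Statement 2: Formalization: (R ∨ (Q ↔ S)) ⊕ P

Q ↔ S = T ↔ F = F
R ∨ (Q ↔ S) = T ∨ F = T
(R ∨ (Q ↔ S)) ⊕ P = T ⊕ F = T
So Statement 2 is true.

Statement 3: Parsed as ¬R ∨ (¬Q → S)

¬R = ¬T = F
¬Q = ¬T = F
¬Q → S = F → F = T
¬R ∨ (¬Q → S) = F ∨ T = T
Thus Statement 3 is true.

3 of the 3 statements are true (Statement 1, Statement 2, Statement 3).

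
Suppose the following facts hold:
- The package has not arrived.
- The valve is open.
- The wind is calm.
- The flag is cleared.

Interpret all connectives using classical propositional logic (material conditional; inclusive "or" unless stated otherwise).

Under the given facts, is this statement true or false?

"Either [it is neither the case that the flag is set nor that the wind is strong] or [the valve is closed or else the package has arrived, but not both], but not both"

Let S = "the flag is set" (F), R = "the wind is strong" (F), Q = "the valve is open" (T), P = "the package has arrived" (F).
Parsed as (S ↓ R) ⊕ (¬Q ⊕ P)

S ↓ R = F ↓ F = T
¬Q = ¬T = F
¬Q ⊕ P = F ⊕ F = F
(S ↓ R) ⊕ (¬Q ⊕ P) = T ⊕ F = T

true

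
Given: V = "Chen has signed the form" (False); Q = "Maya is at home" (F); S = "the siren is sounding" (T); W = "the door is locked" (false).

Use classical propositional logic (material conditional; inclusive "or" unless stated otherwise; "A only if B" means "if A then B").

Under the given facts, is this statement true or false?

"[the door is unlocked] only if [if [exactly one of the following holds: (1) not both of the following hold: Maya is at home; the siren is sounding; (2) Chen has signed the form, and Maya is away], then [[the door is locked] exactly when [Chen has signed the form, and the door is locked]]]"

In symbols: ~W -> (((Q nand S) xor (V & ~Q)) -> (W <-> (V & W)))

~W = ~F = T
Q nand S = F nand T = T
~Q = ~F = T
V & ~Q = F & T = F
(Q nand S) xor (V & ~Q) = T xor F = T
V & W = F & F = F
W <-> (V & W) = F <-> F = T
((Q nand S) xor (V & ~Q)) -> (W <-> (V & W)) = T -> T = T
~W -> (((Q nand S) xor (V & ~Q)) -> (W <-> (V & W))) = T -> T = T

True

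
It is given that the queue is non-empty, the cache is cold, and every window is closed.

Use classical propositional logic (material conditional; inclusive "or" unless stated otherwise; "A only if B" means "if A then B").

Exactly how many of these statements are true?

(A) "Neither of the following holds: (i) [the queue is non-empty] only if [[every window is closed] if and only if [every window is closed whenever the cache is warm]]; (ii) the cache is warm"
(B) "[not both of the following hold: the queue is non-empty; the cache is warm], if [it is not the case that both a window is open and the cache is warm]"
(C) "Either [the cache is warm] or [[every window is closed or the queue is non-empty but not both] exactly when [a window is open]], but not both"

Let M = "the queue is empty" (F), G = "a window is open" (F), D = "the cache is warm" (F).

(A): Parsed as (¬M → (¬G ↔ (D → ¬G))) ↓ D

¬M = ¬F = T
¬G = ¬F = T
¬G = ¬F = T
D → ¬G = F → T = T
¬G ↔ (D → ¬G) = T ↔ T = T
¬M → (¬G ↔ (D → ¬G)) = T → T = T
(¬M → (¬G ↔ (D → ¬G))) ↓ D = T ↓ F = F
Hence (A) is false.

(B): This is (G ↑ D) → (¬M ↑ D).

G ↑ D = F ↑ F = T
¬M = ¬F = T
¬M ↑ D = T ↑ F = T
(G ↑ D) → (¬M ↑ D) = T → T = T
Hence (B) is true.

(C): This is D ⊕ ((¬G ⊕ ¬M) ↔ G).

¬G = ¬F = T
¬M = ¬F = T
¬G ⊕ ¬M = T ⊕ T = F
(¬G ⊕ ¬M) ↔ G = F ↔ F = T
D ⊕ ((¬G ⊕ ¬M) ↔ G) = F ⊕ T = T
Thus (C) is true.

True statements: 2.

2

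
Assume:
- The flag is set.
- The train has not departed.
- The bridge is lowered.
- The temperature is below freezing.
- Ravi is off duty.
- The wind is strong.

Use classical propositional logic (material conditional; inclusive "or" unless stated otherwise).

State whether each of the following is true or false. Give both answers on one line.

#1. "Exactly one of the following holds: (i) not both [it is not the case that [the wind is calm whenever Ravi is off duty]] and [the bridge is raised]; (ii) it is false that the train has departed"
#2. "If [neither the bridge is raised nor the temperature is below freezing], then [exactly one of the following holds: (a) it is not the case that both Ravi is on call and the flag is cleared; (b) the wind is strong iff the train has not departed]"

#1 False, #2 True

Let U = "Ravi is on call" (F), V = "the wind is strong" (T), R = "the bridge is raised" (F), Q = "the train has departed" (F), S = "the temperature is below freezing" (T), P = "the flag is set" (T).

#1: This is (¬(¬U → ¬V) ↑ R) ⊕ ¬Q.

¬U = ¬F = T
¬V = ¬T = F
¬U → ¬V = T → F = F
¬(¬U → ¬V) = ¬F = T
¬(¬U → ¬V) ↑ R = T ↑ F = T
¬Q = ¬F = T
(¬(¬U → ¬V) ↑ R) ⊕ ¬Q = T ⊕ T = F
Hence #1 is false.

#2: This is (R ↓ S) → ((U ↑ ¬P) ⊕ (V ↔ ¬Q)).

R ↓ S = F ↓ T = F
¬P = ¬T = F
U ↑ ¬P = F ↑ F = T
¬Q = ¬F = T
V ↔ ¬Q = T ↔ T = T
(U ↑ ¬P) ⊕ (V ↔ ¬Q) = T ⊕ T = F
(R ↓ S) → ((U ↑ ¬P) ⊕ (V ↔ ¬Q)) = F → F = T
So #2 is true.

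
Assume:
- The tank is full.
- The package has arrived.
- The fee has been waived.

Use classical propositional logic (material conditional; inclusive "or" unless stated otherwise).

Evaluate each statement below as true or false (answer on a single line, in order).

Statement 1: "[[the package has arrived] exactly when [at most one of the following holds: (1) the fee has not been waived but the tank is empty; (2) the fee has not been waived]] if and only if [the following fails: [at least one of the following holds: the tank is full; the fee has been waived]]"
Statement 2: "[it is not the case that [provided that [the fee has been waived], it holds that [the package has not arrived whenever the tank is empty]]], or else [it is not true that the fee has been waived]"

Let L = "the package has arrived" (True), W = "the fee has been waived" (True), R = "the tank is full" (True).

Statement 1: Formalization: (L iff ((not W and not R) nand not W)) iff not (R or W)

not W = not True = False
not R = not True = False
not W and not R = False and False = False
not W = not True = False
(not W and not R) nand not W = False nand False = True
L iff ((not W and not R) nand not W) = True iff True = True
R or W = True or True = True
not (R or W) = not True = False
(L iff ((not W and not R) nand not W)) iff not (R or W) = True iff False = False
So Statement 1 is false.

Statement 2: This is not (W -> (not R -> not L)) or not W.

not R = not True = False
not L = not True = False
not R -> not L = False -> False = True
W -> (not R -> not L) = True -> True = True
not (W -> (not R -> not L)) = not True = False
not W = not True = False
not (W -> (not R -> not L)) or not W = False or False = False
Hence Statement 2 is false.

Statement 1 F / Statement 2 F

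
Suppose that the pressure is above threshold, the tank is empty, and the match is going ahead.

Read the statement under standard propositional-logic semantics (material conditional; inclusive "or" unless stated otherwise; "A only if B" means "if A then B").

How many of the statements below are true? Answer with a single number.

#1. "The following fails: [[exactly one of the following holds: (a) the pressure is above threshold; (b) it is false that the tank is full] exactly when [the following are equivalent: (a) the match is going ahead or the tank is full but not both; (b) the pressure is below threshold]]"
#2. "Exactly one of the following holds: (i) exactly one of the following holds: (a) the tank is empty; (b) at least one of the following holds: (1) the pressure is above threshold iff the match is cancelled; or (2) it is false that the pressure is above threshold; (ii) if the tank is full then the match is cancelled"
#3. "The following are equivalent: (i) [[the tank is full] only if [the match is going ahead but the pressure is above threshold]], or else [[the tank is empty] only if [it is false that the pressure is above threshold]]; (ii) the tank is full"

Let P = "the pressure is above threshold" (T), Q = "the tank is full" (F), R = "the match is cancelled" (F).

#1: In symbols: ¬((P ⊕ ¬Q) ↔ ((¬R ⊕ Q) ↔ ¬P))

¬Q = ¬F = T
P ⊕ ¬Q = T ⊕ T = F
¬R = ¬F = T
¬R ⊕ Q = T ⊕ F = T
¬P = ¬T = F
(¬R ⊕ Q) ↔ ¬P = T ↔ F = F
(P ⊕ ¬Q) ↔ ((¬R ⊕ Q) ↔ ¬P) = F ↔ F = T
¬((P ⊕ ¬Q) ↔ ((¬R ⊕ Q) ↔ ¬P)) = ¬T = F
Hence #1 is false.

#2: In symbols: (¬Q ⊕ ((P ↔ R) ∨ ¬P)) ⊕ (Q → R)

¬Q = ¬F = T
P ↔ R = T ↔ F = F
¬P = ¬T = F
(P ↔ R) ∨ ¬P = F ∨ F = F
¬Q ⊕ ((P ↔ R) ∨ ¬P) = T ⊕ F = T
Q → R = F → F = T
(¬Q ⊕ ((P ↔ R) ∨ ¬P)) ⊕ (Q → R) = T ⊕ T = F
Hence #2 is false.

#3: Formalization: ((Q → (¬R ∧ P)) ∨ (¬Q → ¬P)) ↔ Q

¬R = ¬F = T
¬R ∧ P = T ∧ T = T
Q → (¬R ∧ P) = F → T = T
¬Q = ¬F = T
¬P = ¬T = F
¬Q → ¬P = T → F = F
(Q → (¬R ∧ P)) ∨ (¬Q → ¬P) = T ∨ F = T
((Q → (¬R ∧ P)) ∨ (¬Q → ¬P)) ↔ Q = T ↔ F = F
Thus #3 is false.

0 of the 3 statements are true (none).

0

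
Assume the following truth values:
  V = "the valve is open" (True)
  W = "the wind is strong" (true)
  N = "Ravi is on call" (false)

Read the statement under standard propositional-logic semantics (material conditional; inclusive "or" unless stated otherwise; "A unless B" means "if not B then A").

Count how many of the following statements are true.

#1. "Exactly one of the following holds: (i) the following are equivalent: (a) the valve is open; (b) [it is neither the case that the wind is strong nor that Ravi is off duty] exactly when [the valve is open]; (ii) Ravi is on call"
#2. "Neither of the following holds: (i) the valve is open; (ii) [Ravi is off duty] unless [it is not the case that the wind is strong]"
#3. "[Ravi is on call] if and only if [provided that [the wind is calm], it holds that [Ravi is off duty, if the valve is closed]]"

0

#1: Parsed as (V iff ((W nor not N) iff V)) xor N

not N = not False = True
W nor not N = True nor True = False
(W nor not N) iff V = False iff True = False
V iff ((W nor not N) iff V) = True iff False = False
(V iff ((W nor not N) iff V)) xor N = False xor False = False
So #1 is false.

#2: Formalization: V nor (not N or not W)

not N = not False = True
not W = not True = False
not N or not W = True or False = True
V nor (not N or not W) = True nor True = False
Hence #2 is false.

#3: This is N iff (not W -> (not V -> not N)).

not W = not True = False
not V = not True = False
not N = not False = True
not V -> not N = False -> True = True
not W -> (not V -> not N) = False -> True = True
N iff (not W -> (not V -> not N)) = False iff True = False
Hence #3 is false.

0 of the 3 statements are true (none).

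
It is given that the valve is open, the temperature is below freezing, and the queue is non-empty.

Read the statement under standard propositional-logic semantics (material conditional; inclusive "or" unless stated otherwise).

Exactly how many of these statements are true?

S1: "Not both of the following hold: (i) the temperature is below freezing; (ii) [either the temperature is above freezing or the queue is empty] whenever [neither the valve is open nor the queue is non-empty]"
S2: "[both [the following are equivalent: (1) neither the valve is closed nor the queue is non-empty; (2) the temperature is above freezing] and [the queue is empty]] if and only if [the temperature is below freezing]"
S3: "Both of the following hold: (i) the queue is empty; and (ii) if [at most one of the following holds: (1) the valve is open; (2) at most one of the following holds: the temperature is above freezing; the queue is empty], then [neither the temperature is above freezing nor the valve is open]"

0

Let V = "the temperature is below freezing" (T), Q = "the valve is open" (T), R = "the queue is empty" (F).

S1: This is V ↑ ((Q ↓ ¬R) → (¬V ∨ R)).

¬R = ¬F = T
Q ↓ ¬R = T ↓ T = F
¬V = ¬T = F
¬V ∨ R = F ∨ F = F
(Q ↓ ¬R) → (¬V ∨ R) = F → F = T
V ↑ ((Q ↓ ¬R) → (¬V ∨ R)) = T ↑ T = F
So S1 is false.

S2: This is (((¬Q ↓ ¬R) ↔ ¬V) ∧ R) ↔ V.

¬Q = ¬T = F
¬R = ¬F = T
¬Q ↓ ¬R = F ↓ T = F
¬V = ¬T = F
(¬Q ↓ ¬R) ↔ ¬V = F ↔ F = T
((¬Q ↓ ¬R) ↔ ¬V) ∧ R = T ∧ F = F
(((¬Q ↓ ¬R) ↔ ¬V) ∧ R) ↔ V = F ↔ T = F
Thus S2 is false.

S3: Parsed as R ∧ ((Q ↑ (¬V ↑ R)) → (¬V ↓ Q))

¬V = ¬T = F
¬V ↑ R = F ↑ F = T
Q ↑ (¬V ↑ R) = T ↑ T = F
¬V = ¬T = F
¬V ↓ Q = F ↓ T = F
(Q ↑ (¬V ↑ R)) → (¬V ↓ Q) = F → F = T
R ∧ ((Q ↑ (¬V ↑ R)) → (¬V ↓ Q)) = F ∧ T = F
So S3 is false.

0 of the 3 statements are true (none).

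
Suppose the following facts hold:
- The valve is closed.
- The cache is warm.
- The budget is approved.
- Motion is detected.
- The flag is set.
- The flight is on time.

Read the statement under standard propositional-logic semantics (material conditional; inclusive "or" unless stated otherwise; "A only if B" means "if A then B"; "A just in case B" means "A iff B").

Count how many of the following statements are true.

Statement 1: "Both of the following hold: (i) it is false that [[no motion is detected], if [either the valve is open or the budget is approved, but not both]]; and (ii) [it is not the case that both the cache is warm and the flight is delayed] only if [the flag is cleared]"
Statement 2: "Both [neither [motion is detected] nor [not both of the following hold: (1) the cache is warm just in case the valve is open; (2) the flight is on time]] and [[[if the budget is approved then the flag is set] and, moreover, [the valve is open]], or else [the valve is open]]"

Let P = "the valve is open" (False), R = "the budget is approved" (True), S = "motion is detected" (True), Q = "the cache is warm" (True), V = "the flight is delayed" (False), U = "the flag is set" (True).

Statement 1: In symbols: not ((P xor R) -> not S) and ((Q nand V) -> not U)

P xor R = False xor True = True
not S = not True = False
(P xor R) -> not S = True -> False = False
not ((P xor R) -> not S) = not False = True
Q nand V = True nand False = True
not U = not True = False
(Q nand V) -> not U = True -> False = False
not ((P xor R) -> not S) and ((Q nand V) -> not U) = True and False = False
Hence Statement 1 is false.

Statement 2: Parsed as (S nor ((Q iff P) nand not V)) and (((R -> U) and P) or P)

Q iff P = True iff False = False
not V = not False = True
(Q iff P) nand not V = False nand True = True
S nor ((Q iff P) nand not V) = True nor True = False
R -> U = True -> True = True
(R -> U) and P = True and False = False
((R -> U) and P) or P = False or False = False
(S nor ((Q iff P) nand not V)) and (((R -> U) and P) or P) = False and False = False
Thus Statement 2 is false.

0 of the 2 statements are true (none).

0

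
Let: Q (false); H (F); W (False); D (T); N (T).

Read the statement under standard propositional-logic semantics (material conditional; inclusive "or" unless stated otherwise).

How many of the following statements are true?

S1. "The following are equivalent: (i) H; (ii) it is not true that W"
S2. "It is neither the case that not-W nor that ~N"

0

S1: In symbols: H iff not W

not W = not False = True
H iff not W = False iff True = False
So S1 is false.

S2: This is not W nor not N.

not W = not False = True
not N = not True = False
not W nor not N = True nor False = False
Thus S2 is false.

Count: 0.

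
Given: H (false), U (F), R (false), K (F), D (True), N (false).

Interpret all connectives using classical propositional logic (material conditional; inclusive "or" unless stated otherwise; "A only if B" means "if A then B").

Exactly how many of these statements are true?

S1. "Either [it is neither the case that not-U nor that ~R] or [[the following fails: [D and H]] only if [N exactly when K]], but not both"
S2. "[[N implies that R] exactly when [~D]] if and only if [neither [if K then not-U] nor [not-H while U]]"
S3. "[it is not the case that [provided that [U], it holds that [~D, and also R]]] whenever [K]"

S1: This is (~U nor ~R) xor (~(D & H) -> (N <-> K)).

~U = ~F = T
~R = ~F = T
~U nor ~R = T nor T = F
D & H = T & F = F
~(D & H) = ~F = T
N <-> K = F <-> F = T
~(D & H) -> (N <-> K) = T -> T = T
(~U nor ~R) xor (~(D & H) -> (N <-> K)) = F xor T = T
So S1 is true.

S2: Parsed as ((N -> R) <-> ~D) <-> ((K -> ~U) nor (~H & U))

N -> R = F -> F = T
~D = ~T = F
(N -> R) <-> ~D = T <-> F = F
~U = ~F = T
K -> ~U = F -> T = T
~H = ~F = T
~H & U = T & F = F
(K -> ~U) nor (~H & U) = T nor F = F
((N -> R) <-> ~D) <-> ((K -> ~U) nor (~H & U)) = F <-> F = T
Hence S2 is true.

S3: Formalization: K -> ~(U -> (~D & R))

~D = ~T = F
~D & R = F & F = F
U -> (~D & R) = F -> F = T
~(U -> (~D & R)) = ~T = F
K -> ~(U -> (~D & R)) = F -> F = T
Thus S3 is true.

3 of the 3 statements are true.

3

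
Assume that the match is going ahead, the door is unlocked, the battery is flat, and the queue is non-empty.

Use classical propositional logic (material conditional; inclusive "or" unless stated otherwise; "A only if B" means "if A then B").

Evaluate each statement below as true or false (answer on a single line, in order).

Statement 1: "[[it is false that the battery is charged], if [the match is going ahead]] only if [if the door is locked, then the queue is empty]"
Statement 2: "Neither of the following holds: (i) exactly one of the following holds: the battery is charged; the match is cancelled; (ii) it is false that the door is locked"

Let K = "the match is cancelled" (F), D = "the battery is charged" (F), Q = "the door is locked" (F), H = "the queue is empty" (F).

Statement 1: This is (~K -> ~D) -> (Q -> H).

~K = ~F = T
~D = ~F = T
~K -> ~D = T -> T = T
Q -> H = F -> F = T
(~K -> ~D) -> (Q -> H) = T -> T = T
Thus Statement 1 is true.

Statement 2: Formalization: (D xor K) nor ~Q

D xor K = F xor F = F
~Q = ~F = T
(D xor K) nor ~Q = F nor T = F
So Statement 2 is false.

Statement 1 true / Statement 2 false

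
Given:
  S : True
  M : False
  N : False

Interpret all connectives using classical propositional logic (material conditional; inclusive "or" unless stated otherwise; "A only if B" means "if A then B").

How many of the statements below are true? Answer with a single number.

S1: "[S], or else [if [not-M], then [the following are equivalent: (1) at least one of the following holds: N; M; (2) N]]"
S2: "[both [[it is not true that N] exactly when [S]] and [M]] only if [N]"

2

S1: Parsed as S or (not M -> ((N or M) iff N))

not M = not False = True
N or M = False or False = False
(N or M) iff N = False iff False = True
not M -> ((N or M) iff N) = True -> True = True
S or (not M -> ((N or M) iff N)) = True or True = True
Thus S1 is true.

S2: In symbols: ((not N iff S) and M) -> N

not N = not False = True
not N iff S = True iff True = True
(not N iff S) and M = True and False = False
((not N iff S) and M) -> N = False -> False = True
So S2 is true.

Count: 2.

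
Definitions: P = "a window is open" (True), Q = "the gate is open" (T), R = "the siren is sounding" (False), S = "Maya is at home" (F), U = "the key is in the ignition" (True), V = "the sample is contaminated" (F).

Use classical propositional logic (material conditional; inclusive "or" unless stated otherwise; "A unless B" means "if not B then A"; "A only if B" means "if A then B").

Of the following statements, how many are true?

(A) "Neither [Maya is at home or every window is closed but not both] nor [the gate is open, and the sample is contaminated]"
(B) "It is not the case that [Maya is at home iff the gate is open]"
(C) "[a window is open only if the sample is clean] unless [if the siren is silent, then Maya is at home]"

(A): Parsed as (S xor ~P) nor (Q & V)

~P = ~T = F
S xor ~P = F xor F = F
Q & V = T & F = F
(S xor ~P) nor (Q & V) = F nor F = T
Hence (A) is true.

(B): This is ~(S <-> Q).

S <-> Q = F <-> T = F
~(S <-> Q) = ~F = T
Thus (B) is true.

(C): In symbols: (P -> ~V) | (~R -> S)

~V = ~F = T
P -> ~V = T -> T = T
~R = ~F = T
~R -> S = T -> F = F
(P -> ~V) | (~R -> S) = T | F = T
So (C) is true.

True statements: 3 ((A), (B), (C)).

3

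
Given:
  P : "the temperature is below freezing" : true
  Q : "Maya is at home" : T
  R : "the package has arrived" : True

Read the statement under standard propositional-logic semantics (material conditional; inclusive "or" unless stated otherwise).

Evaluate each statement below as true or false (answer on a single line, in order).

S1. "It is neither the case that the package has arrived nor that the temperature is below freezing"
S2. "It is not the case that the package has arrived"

S1 False; S2 False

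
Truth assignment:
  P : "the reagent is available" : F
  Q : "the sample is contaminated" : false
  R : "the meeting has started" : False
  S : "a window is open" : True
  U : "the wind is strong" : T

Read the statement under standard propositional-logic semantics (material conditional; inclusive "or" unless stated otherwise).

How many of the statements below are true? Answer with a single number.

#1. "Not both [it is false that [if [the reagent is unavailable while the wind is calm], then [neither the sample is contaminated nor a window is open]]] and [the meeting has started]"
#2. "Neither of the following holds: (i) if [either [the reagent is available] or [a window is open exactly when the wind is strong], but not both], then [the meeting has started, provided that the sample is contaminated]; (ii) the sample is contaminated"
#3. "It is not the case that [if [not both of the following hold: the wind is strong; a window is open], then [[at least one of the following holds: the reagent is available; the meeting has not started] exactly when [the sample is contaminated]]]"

1

#1: Formalization: ¬((¬P ∧ ¬U) → (Q ↓ S)) ↑ R

¬P = ¬F = T
¬U = ¬T = F
¬P ∧ ¬U = T ∧ F = F
Q ↓ S = F ↓ T = F
(¬P ∧ ¬U) → (Q ↓ S) = F → F = T
¬((¬P ∧ ¬U) → (Q ↓ S)) = ¬T = F
¬((¬P ∧ ¬U) → (Q ↓ S)) ↑ R = F ↑ F = T
So #1 is true.

#2: In symbols: ((P ⊕ (S ↔ U)) → (Q → R)) ↓ Q

S ↔ U = T ↔ T = T
P ⊕ (S ↔ U) = F ⊕ T = T
Q → R = F → F = T
(P ⊕ (S ↔ U)) → (Q → R) = T → T = T
((P ⊕ (S ↔ U)) → (Q → R)) ↓ Q = T ↓ F = F
Thus #2 is false.

#3: Formalization: ¬((U ↑ S) → ((P ∨ ¬R) ↔ Q))

U ↑ S = T ↑ T = F
¬R = ¬F = T
P ∨ ¬R = F ∨ T = T
(P ∨ ¬R) ↔ Q = T ↔ F = F
(U ↑ S) → ((P ∨ ¬R) ↔ Q) = F → F = T
¬((U ↑ S) → ((P ∨ ¬R) ↔ Q)) = ¬T = F
Thus #3 is false.

True statements: 1.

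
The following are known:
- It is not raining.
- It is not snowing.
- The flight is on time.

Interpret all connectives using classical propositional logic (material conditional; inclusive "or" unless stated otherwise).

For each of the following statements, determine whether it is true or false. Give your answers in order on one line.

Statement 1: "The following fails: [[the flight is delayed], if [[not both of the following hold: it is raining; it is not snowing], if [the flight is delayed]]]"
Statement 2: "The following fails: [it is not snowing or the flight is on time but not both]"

Statement 1 T; Statement 2 T

Let G = "the flight is delayed" (F), M = "it is raining" (F), V = "it is snowing" (F).

Statement 1: Parsed as ~((G -> (M nand ~V)) -> G)

~V = ~F = T
M nand ~V = F nand T = T
G -> (M nand ~V) = F -> T = T
(G -> (M nand ~V)) -> G = T -> F = F
~((G -> (M nand ~V)) -> G) = ~F = T
Hence Statement 1 is true.

Statement 2: In symbols: ~(~V xor ~G)

~V = ~F = T
~G = ~F = T
~V xor ~G = T xor T = F
~(~V xor ~G) = ~F = T
So Statement 2 is true.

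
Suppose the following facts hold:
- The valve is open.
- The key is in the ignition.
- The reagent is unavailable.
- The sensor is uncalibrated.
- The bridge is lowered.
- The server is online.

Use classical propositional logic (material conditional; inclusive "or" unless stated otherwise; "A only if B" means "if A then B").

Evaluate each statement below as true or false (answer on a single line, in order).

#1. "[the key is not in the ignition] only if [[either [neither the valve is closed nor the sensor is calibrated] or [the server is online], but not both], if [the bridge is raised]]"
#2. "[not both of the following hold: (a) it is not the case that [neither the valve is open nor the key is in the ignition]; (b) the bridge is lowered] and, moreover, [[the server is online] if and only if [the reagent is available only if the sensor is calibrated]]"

#1 true / #2 false

Let U = "the key is in the ignition" (T), V = "the bridge is raised" (F), K = "the valve is open" (T), S = "the sensor is calibrated" (F), P = "the server is online" (T), G = "the reagent is available" (F).

#1: Parsed as ~U -> (V -> ((~K nor S) xor P))

~U = ~T = F
~K = ~T = F
~K nor S = F nor F = T
(~K nor S) xor P = T xor T = F
V -> ((~K nor S) xor P) = F -> F = T
~U -> (V -> ((~K nor S) xor P)) = F -> T = T
Thus #1 is true.

#2: In symbols: (~(K nor U) nand ~V) & (P <-> (G -> S))

K nor U = T nor T = F
~(K nor U) = ~F = T
~V = ~F = T
~(K nor U) nand ~V = T nand T = F
G -> S = F -> F = T
P <-> (G -> S) = T <-> T = T
(~(K nor U) nand ~V) & (P <-> (G -> S)) = F & T = F
Hence #2 is false.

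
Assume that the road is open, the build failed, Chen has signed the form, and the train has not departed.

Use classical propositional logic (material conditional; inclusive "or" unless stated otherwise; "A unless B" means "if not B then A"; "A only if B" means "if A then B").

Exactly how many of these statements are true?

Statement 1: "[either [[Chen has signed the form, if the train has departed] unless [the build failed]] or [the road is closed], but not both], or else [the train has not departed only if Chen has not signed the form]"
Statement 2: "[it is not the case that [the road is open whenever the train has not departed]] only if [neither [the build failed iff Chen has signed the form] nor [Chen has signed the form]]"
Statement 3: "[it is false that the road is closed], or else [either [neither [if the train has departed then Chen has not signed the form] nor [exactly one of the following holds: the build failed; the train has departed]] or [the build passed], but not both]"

3

Let S = "the train has departed" (F), R = "Chen has signed the form" (T), Q = "the build passed" (F), P = "the road is closed" (F).

Statement 1: This is (((S -> R) | ~Q) xor P) | (~S -> ~R).

S -> R = F -> T = T
~Q = ~F = T
(S -> R) | ~Q = T | T = T
((S -> R) | ~Q) xor P = T xor F = T
~S = ~F = T
~R = ~T = F
~S -> ~R = T -> F = F
(((S -> R) | ~Q) xor P) | (~S -> ~R) = T | F = T
Hence Statement 1 is true.

Statement 2: This is ~(~S -> ~P) -> ((~Q <-> R) nor R).

~S = ~F = T
~P = ~F = T
~S -> ~P = T -> T = T
~(~S -> ~P) = ~T = F
~Q = ~F = T
~Q <-> R = T <-> T = T
(~Q <-> R) nor R = T nor T = F
~(~S -> ~P) -> ((~Q <-> R) nor R) = F -> F = T
So Statement 2 is true.

Statement 3: Parsed as ~P | (((S -> ~R) nor (~Q xor S)) xor Q)

~P = ~F = T
~R = ~T = F
S -> ~R = F -> F = T
~Q = ~F = T
~Q xor S = T xor F = T
(S -> ~R) nor (~Q xor S) = T nor T = F
((S -> ~R) nor (~Q xor S)) xor Q = F xor F = F
~P | (((S -> ~R) nor (~Q xor S)) xor Q) = T | F = T
So Statement 3 is true.

True statements: 3.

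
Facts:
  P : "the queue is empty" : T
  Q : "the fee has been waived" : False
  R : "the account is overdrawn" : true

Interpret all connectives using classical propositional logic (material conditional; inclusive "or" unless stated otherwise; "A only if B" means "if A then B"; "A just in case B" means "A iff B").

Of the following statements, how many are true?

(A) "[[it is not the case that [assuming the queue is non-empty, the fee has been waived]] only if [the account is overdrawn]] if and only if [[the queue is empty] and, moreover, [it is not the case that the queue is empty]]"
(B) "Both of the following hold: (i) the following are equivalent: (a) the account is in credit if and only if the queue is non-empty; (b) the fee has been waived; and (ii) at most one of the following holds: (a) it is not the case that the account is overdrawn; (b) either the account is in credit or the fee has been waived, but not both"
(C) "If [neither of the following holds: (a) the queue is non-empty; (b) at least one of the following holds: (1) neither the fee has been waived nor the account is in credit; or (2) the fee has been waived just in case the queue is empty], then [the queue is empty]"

(A): Formalization: (¬(¬P → Q) → R) ↔ (P ∧ ¬P)

¬P = ¬T = F
¬P → Q = F → F = T
¬(¬P → Q) = ¬T = F
¬(¬P → Q) → R = F → T = T
¬P = ¬T = F
P ∧ ¬P = T ∧ F = F
(¬(¬P → Q) → R) ↔ (P ∧ ¬P) = T ↔ F = F
So (A) is false.

(B): This is ((¬R ↔ ¬P) ↔ Q) ∧ (¬R ↑ (¬R ⊕ Q)).

¬R = ¬T = F
¬P = ¬T = F
¬R ↔ ¬P = F ↔ F = T
(¬R ↔ ¬P) ↔ Q = T ↔ F = F
¬R = ¬T = F
¬R = ¬T = F
¬R ⊕ Q = F ⊕ F = F
¬R ↑ (¬R ⊕ Q) = F ↑ F = T
((¬R ↔ ¬P) ↔ Q) ∧ (¬R ↑ (¬R ⊕ Q)) = F ∧ T = F
So (B) is false.

(C): Formalization: (¬P ↓ ((Q ↓ ¬R) ∨ (Q ↔ P))) → P

¬P = ¬T = F
¬R = ¬T = F
Q ↓ ¬R = F ↓ F = T
Q ↔ P = F ↔ T = F
(Q ↓ ¬R) ∨ (Q ↔ P) = T ∨ F = T
¬P ↓ ((Q ↓ ¬R) ∨ (Q ↔ P)) = F ↓ T = F
(¬P ↓ ((Q ↓ ¬R) ∨ (Q ↔ P))) → P = F → T = T
Thus (C) is true.

True statements: 1 ((C)).

1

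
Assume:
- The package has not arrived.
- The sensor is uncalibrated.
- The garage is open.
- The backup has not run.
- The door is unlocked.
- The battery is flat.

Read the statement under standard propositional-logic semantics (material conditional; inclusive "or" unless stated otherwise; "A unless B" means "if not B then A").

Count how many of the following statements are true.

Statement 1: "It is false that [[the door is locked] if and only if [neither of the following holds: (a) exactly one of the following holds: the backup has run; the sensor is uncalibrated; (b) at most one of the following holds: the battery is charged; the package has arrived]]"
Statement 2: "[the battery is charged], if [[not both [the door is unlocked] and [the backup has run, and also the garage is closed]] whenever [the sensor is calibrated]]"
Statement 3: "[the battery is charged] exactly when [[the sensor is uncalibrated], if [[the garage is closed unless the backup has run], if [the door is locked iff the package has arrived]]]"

Let P = "the door is locked" (False), R = "the backup has run" (False), M = "the sensor is calibrated" (False), G = "the battery is charged" (False), Q = "the package has arrived" (False), V = "the garage is closed" (False).

Statement 1: Formalization: not (P iff ((R xor not M) nor (G nand Q)))

not M = not False = True
R xor not M = False xor True = True
G nand Q = False nand False = True
(R xor not M) nor (G nand Q) = True nor True = False
P iff ((R xor not M) nor (G nand Q)) = False iff False = True
not (P iff ((R xor not M) nor (G nand Q))) = not True = False
Thus Statement 1 is false.

Statement 2: Parsed as (M -> (not P nand (R and V))) -> G

not P = not False = True
R and V = False and False = False
not P nand (R and V) = True nand False = True
M -> (not P nand (R and V)) = False -> True = True
(M -> (not P nand (R and V))) -> G = True -> False = False
Thus Statement 2 is false.

Statement 3: In symbols: G iff (((P iff Q) -> (V or R)) -> not M)

P iff Q = False iff False = True
V or R = False or False = False
(P iff Q) -> (V or R) = True -> False = False
not M = not False = True
((P iff Q) -> (V or R)) -> not M = False -> True = True
G iff (((P iff Q) -> (V or R)) -> not M) = False iff True = False
Hence Statement 3 is false.

0 of the 3 statements are true (none).

0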